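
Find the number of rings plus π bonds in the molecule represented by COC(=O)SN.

1

Molecular formula from the SMILES: C2H5NO2S.
DoU = (2C + 2 + N − H − X)/2 = (2·2 + 2 + 1 − 5 − 0)/2 = 2/2 = 1.
(Structurally: 0 ring(s) + 1 π bond(s) = 1.)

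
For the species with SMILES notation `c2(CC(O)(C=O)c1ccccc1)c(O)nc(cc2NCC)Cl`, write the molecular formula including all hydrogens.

Heavy atoms from the SMILES: 16 C, 1 Cl, 2 N, 3 O.
Implicit hydrogens by atom environment:
  6 × C (aromatic): 1 H each → 6
  5 × C (aromatic): no H
  2 × C: 2 H each → 4
  2 × O: 1 H each → 2
  1 × C: 3 H
  1 × C: 1 H
  1 × C: no H
  1 × Cl: no H
  1 × N: 1 H
  1 × N (aromatic): no H
  1 × O: no H
  Total hydrogens = 17.
Molecular formula: C16H17ClN2O3

C16H17ClN2O3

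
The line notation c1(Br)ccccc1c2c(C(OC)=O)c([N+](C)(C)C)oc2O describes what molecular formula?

Heavy atoms from the SMILES: 1 Br, 15 C, 1 N, 4 O.
Implicit hydrogens by atom environment:
  6 × C (aromatic): no H
  4 × C: 3 H each → 12
  4 × C (aromatic): 1 H each → 4
  2 × O: no H
  1 × Br: no H
  1 × C: no H
  1 × N (charge +1): no H
  1 × O: 1 H
  1 × O (aromatic): no H
  Total hydrogens = 17.
Net charge +1.
Molecular formula: C15H17BrNO4+

C15H17BrNO4+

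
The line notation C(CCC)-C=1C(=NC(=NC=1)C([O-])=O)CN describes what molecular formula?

C10H14N3O2-

Heavy atoms from the SMILES: 10 C, 3 N, 2 O.
Implicit hydrogens by atom environment:
  4 × C: 2 H each → 8
  3 × C (aromatic): no H
  2 × N (aromatic): no H
  1 × C: 3 H
  1 × C (aromatic): 1 H
  1 × C: no H
  1 × N: 2 H
  1 × O: no H
  1 × O (charge -1): no H
  Total hydrogens = 14.
Net charge -1.
Molecular formula: C10H14N3O2-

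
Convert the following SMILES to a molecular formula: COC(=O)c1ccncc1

Heavy atoms from the SMILES: 7 C, 1 N, 2 O.
Implicit hydrogens by atom environment:
  4 × C (aromatic): 1 H each → 4
  2 × O: no H
  1 × C: 3 H
  1 × C (aromatic): no H
  1 × C: no H
  1 × N (aromatic): no H
  Total hydrogens = 7.
Molecular formula: C7H7NO2

C7H7NO2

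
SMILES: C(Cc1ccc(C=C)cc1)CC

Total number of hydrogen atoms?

Hydrogens are implicit in SMILES; fill each atom to its normal valence:
  4 × C: 2 H each → 8
  4 × C (aromatic): 1 H each → 4
  2 × C (aromatic): no H
  1 × C: 3 H
  1 × C: 1 H
  Total hydrogens = 16.

16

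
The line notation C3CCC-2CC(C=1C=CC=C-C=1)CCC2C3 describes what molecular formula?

Heavy atoms from the SMILES: 16 C.
Implicit hydrogens by atom environment:
  7 × C: 2 H each → 14
  5 × C (aromatic): 1 H each → 5
  3 × C: 1 H each → 3
  1 × C (aromatic): no H
  Total hydrogens = 22.
Molecular formula: C16H22

C16H22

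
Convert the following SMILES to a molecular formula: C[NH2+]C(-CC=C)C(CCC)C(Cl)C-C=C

Heavy atoms from the SMILES: 13 C, 1 Cl, 1 N.
Implicit hydrogens by atom environment:
  6 × C: 2 H each → 12
  5 × C: 1 H each → 5
  2 × C: 3 H each → 6
  1 × Cl: no H
  1 × N (charge +1): 2 H
  Total hydrogens = 25.
Net charge +1.
Molecular formula: C13H25ClN+

C13H25ClN+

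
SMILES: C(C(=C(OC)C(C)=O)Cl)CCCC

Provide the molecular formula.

C10H17ClO2

Heavy atoms from the SMILES: 10 C, 1 Cl, 2 O.
Implicit hydrogens by atom environment:
  4 × C: 2 H each → 8
  3 × C: 3 H each → 9
  3 × C: no H
  2 × O: no H
  1 × Cl: no H
  Total hydrogens = 17.
Molecular formula: C10H17ClO2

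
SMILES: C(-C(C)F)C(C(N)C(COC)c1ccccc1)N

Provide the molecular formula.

C14H23FN2O

Heavy atoms from the SMILES: 14 C, 1 F, 2 N, 1 O.
Implicit hydrogens by atom environment:
  5 × C (aromatic): 1 H each → 5
  4 × C: 1 H each → 4
  2 × C: 3 H each → 6
  2 × C: 2 H each → 4
  2 × N: 2 H each → 4
  1 × C (aromatic): no H
  1 × F: no H
  1 × O: no H
  Total hydrogens = 23.
Molecular formula: C14H23FN2O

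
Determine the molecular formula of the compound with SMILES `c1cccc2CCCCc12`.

C10H12

Heavy atoms from the SMILES: 10 C.
Implicit hydrogens by atom environment:
  4 × C: 2 H each → 8
  4 × C (aromatic): 1 H each → 4
  2 × C (aromatic): no H
  Total hydrogens = 12.
Molecular formula: C10H12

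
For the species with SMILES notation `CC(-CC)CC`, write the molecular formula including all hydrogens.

C6H14

Heavy atoms from the SMILES: 6 C.
Implicit hydrogens by atom environment:
  3 × C: 3 H each → 9
  2 × C: 2 H each → 4
  1 × C: 1 H
  Total hydrogens = 14.
Molecular formula: C6H14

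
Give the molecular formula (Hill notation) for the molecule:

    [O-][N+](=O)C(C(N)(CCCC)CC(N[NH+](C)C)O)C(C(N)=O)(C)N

Heavy atoms from the SMILES: 13 C, 6 N, 4 O.
Implicit hydrogens by atom environment:
  4 × C: 3 H each → 12
  4 × C: 2 H each → 8
  3 × C: no H
  3 × N: 2 H each → 6
  2 × C: 1 H each → 2
  2 × O: no H
  1 × N: 1 H
  1 × N (charge +1): 1 H
  1 × N (charge +1): no H
  1 × O: 1 H
  1 × O (charge -1): no H
  Total hydrogens = 31.
Net charge +1.
Molecular formula: C13H31N6O4+

C13H31N6O4+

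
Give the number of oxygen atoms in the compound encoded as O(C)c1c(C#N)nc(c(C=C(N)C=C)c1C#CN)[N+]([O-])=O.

The symbol for oxygen appears 3 times in the SMILES.

3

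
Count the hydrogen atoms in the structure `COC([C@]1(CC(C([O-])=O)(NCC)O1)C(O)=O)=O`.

12

Hydrogens are implicit in SMILES; fill each atom to its normal valence:
  5 × C: no H
  5 × O: no H
  2 × C: 3 H each → 6
  2 × C: 2 H each → 4
  1 × N: 1 H
  1 × O: 1 H
  1 × O (charge -1): no H
  Total hydrogens = 12.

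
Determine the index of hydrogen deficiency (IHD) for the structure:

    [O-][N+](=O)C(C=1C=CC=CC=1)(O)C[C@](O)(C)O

Molecular formula from the SMILES: C10H13NO5.
DoU = (2C + 2 + N − H − X)/2 = (2·10 + 2 + 1 − 13 − 0)/2 = 10/2 = 5.
(Structurally: 1 ring(s) + 4 π bond(s) = 5.)

5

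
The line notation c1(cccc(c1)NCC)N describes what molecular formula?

C8H12N2

Heavy atoms from the SMILES: 8 C, 2 N.
Implicit hydrogens by atom environment:
  4 × C (aromatic): 1 H each → 4
  2 × C (aromatic): no H
  1 × C: 3 H
  1 × C: 2 H
  1 × N: 2 H
  1 × N: 1 H
  Total hydrogens = 12.
Molecular formula: C8H12N2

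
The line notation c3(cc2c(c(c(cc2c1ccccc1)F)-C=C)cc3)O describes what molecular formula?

Heavy atoms from the SMILES: 18 C, 1 F, 1 O.
Implicit hydrogens by atom environment:
  9 × C (aromatic): 1 H each → 9
  7 × C (aromatic): no H
  1 × C: 2 H
  1 × C: 1 H
  1 × F: no H
  1 × O: 1 H
  Total hydrogens = 13.
Molecular formula: C18H13FO

C18H13FO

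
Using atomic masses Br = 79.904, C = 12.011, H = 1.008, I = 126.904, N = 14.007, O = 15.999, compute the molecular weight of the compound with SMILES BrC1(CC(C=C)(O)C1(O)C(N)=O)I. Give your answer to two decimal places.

361.96

Molecular formula: C7H9BrINO3.
M = 1×79.904 + 7×12.011 + 9×1.008 + 1×126.904 + 1×14.007 + 3×15.999 = 361.96 g/mol.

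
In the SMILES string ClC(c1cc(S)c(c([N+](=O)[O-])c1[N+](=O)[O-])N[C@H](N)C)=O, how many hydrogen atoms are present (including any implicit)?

Hydrogens are implicit in SMILES; fill each atom to its normal valence:
  5 × C (aromatic): no H
  3 × O: no H
  2 × N (charge +1): no H
  2 × O (charge -1): no H
  1 × C: 3 H
  1 × C (aromatic): 1 H
  1 × C: 1 H
  1 × C: no H
  1 × Cl: no H
  1 × N: 2 H
  1 × N: 1 H
  1 × S: 1 H
  Total hydrogens = 9.

9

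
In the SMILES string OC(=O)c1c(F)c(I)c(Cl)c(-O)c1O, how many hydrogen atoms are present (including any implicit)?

Hydrogens are implicit in SMILES; fill each atom to its normal valence:
  6 × C (aromatic): no H
  3 × O: 1 H each → 3
  1 × C: no H
  1 × Cl: no H
  1 × F: no H
  1 × I: no H
  1 × O: no H
  Total hydrogens = 3.

3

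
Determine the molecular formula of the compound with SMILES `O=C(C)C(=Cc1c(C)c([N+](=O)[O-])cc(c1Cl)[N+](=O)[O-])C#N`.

Heavy atoms from the SMILES: 12 C, 1 Cl, 3 N, 5 O.
Implicit hydrogens by atom environment:
  5 × C (aromatic): no H
  3 × C: no H
  3 × O: no H
  2 × C: 3 H each → 6
  2 × N (charge +1): no H
  2 × O (charge -1): no H
  1 × C (aromatic): 1 H
  1 × C: 1 H
  1 × Cl: no H
  1 × N: no H
  Total hydrogens = 8.
Molecular formula: C12H8ClN3O5

C12H8ClN3O5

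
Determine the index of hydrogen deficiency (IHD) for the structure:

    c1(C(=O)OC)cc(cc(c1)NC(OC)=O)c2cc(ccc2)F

Molecular formula from the SMILES: C16H14FNO4.
DoU = (2C + 2 + N − H − X)/2 = (2·16 + 2 + 1 − 14 − 1)/2 = 20/2 = 10.
(Structurally: 2 ring(s) + 8 π bond(s) = 10.)

10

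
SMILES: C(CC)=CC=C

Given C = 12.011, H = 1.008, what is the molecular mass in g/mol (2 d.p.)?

Molecular formula: C6H10.
M = 6×12.011 + 10×1.008 = 82.15 g/mol.

82.15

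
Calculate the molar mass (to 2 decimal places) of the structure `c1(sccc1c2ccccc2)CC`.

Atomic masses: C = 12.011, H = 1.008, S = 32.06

Molecular formula: C12H12S.
M = 12×12.011 + 12×1.008 + 1×32.06 = 188.29 g/mol.

188.29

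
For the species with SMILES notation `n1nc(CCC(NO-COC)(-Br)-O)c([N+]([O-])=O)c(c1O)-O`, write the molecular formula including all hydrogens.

Heavy atoms from the SMILES: 1 Br, 9 C, 4 N, 7 O.
Implicit hydrogens by atom environment:
  4 × C (aromatic): no H
  3 × C: 2 H each → 6
  3 × O: 1 H each → 3
  3 × O: no H
  2 × N (aromatic): no H
  1 × Br: no H
  1 × C: 3 H
  1 × C: no H
  1 × N: 1 H
  1 × N (charge +1): no H
  1 × O (charge -1): no H
  Total hydrogens = 13.
Molecular formula: C9H13BrN4O7

C9H13BrN4O7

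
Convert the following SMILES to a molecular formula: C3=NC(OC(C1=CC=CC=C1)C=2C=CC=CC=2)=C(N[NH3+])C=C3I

C18H17IN3O+

Heavy atoms from the SMILES: 18 C, 1 I, 3 N, 1 O.
Implicit hydrogens by atom environment:
  12 × C (aromatic): 1 H each → 12
  5 × C (aromatic): no H
  1 × C: 1 H
  1 × I: no H
  1 × N (charge +1): 3 H
  1 × N: 1 H
  1 × N (aromatic): no H
  1 × O: no H
  Total hydrogens = 17.
Net charge +1.
Molecular formula: C18H17IN3O+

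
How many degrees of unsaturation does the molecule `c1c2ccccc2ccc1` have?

Molecular formula from the SMILES: C10H8.
DoU = (2C + 2 + N − H − X)/2 = (2·10 + 2 + 0 − 8 − 0)/2 = 14/2 = 7.
(Structurally: 2 ring(s) + 5 π bond(s) = 7.)

7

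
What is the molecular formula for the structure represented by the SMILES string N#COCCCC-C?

C6H11NO

Heavy atoms from the SMILES: 6 C, 1 N, 1 O.
Implicit hydrogens by atom environment:
  4 × C: 2 H each → 8
  1 × C: 3 H
  1 × C: no H
  1 × N: no H
  1 × O: no H
  Total hydrogens = 11.
Molecular formula: C6H11NO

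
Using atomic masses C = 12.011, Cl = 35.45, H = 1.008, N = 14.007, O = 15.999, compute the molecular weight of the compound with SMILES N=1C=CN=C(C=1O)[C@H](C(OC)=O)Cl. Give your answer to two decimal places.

Molecular formula: C7H7ClN2O3.
M = 7×12.011 + 1×35.45 + 7×1.008 + 2×14.007 + 3×15.999 = 202.59 g/mol.

202.59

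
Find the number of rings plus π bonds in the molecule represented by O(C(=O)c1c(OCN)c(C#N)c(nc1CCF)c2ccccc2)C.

Molecular formula from the SMILES: C17H16FN3O3.
DoU = (2C + 2 + N − H − X)/2 = (2·17 + 2 + 3 − 16 − 1)/2 = 22/2 = 11.
(Structurally: 2 ring(s) + 9 π bond(s) = 11.)

11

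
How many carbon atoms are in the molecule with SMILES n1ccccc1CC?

The symbol for carbon appears 7 times in the SMILES. Lowercase c denotes aromatic carbon and counts toward C.

7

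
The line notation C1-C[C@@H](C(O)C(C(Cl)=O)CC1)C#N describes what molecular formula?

C9H12ClNO2

Heavy atoms from the SMILES: 9 C, 1 Cl, 1 N, 2 O.
Implicit hydrogens by atom environment:
  4 × C: 2 H each → 8
  3 × C: 1 H each → 3
  2 × C: no H
  1 × Cl: no H
  1 × N: no H
  1 × O: 1 H
  1 × O: no H
  Total hydrogens = 12.
Molecular formula: C9H12ClNO2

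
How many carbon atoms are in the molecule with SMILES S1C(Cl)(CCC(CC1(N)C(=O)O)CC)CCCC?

The symbol for carbon appears 13 times in the SMILES. (Cl is a single chlorine, not C + l.)

13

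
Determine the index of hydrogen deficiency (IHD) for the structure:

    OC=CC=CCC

2

Molecular formula from the SMILES: C6H10O.
DoU = (2C + 2 + N − H − X)/2 = (2·6 + 2 + 0 − 10 − 0)/2 = 4/2 = 2.
(Structurally: 0 ring(s) + 2 π bond(s) = 2.)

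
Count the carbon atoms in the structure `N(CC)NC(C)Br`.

The symbol for carbon appears 4 times in the SMILES.

4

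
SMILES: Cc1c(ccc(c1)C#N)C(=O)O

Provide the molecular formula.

C9H7NO2

Heavy atoms from the SMILES: 9 C, 1 N, 2 O.
Implicit hydrogens by atom environment:
  3 × C (aromatic): 1 H each → 3
  3 × C (aromatic): no H
  2 × C: no H
  1 × C: 3 H
  1 × N: no H
  1 × O: 1 H
  1 × O: no H
  Total hydrogens = 7.
Molecular formula: C9H7NO2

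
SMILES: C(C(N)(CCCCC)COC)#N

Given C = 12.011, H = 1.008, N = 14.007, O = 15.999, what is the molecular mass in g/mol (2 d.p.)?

Molecular formula: C9H18N2O.
M = 9×12.011 + 18×1.008 + 2×14.007 + 1×15.999 = 170.26 g/mol.

170.26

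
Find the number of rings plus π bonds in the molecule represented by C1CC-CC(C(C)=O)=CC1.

3

Molecular formula from the SMILES: C9H14O.
DoU = (2C + 2 + N − H − X)/2 = (2·9 + 2 + 0 − 14 − 0)/2 = 6/2 = 3.
(Structurally: 1 ring(s) + 2 π bond(s) = 3.)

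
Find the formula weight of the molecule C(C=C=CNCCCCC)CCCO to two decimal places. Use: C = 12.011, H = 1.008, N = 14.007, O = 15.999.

Molecular formula: C12H23NO.
M = 12×12.011 + 23×1.008 + 1×14.007 + 1×15.999 = 197.32 g/mol.

197.32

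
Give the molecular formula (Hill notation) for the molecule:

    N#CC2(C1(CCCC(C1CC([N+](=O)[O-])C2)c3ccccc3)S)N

C17H21N3O2S

Heavy atoms from the SMILES: 17 C, 3 N, 2 O, 1 S.
Implicit hydrogens by atom environment:
  5 × C: 2 H each → 10
  5 × C (aromatic): 1 H each → 5
  3 × C: 1 H each → 3
  3 × C: no H
  1 × C (aromatic): no H
  1 × N: 2 H
  1 × N (charge +1): no H
  1 × N: no H
  1 × O: no H
  1 × O (charge -1): no H
  1 × S: 1 H
  Total hydrogens = 21.
Molecular formula: C17H21N3O2S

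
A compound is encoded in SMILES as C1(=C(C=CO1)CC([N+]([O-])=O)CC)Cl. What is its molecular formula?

C8H10ClNO3

Heavy atoms from the SMILES: 8 C, 1 Cl, 1 N, 3 O.
Implicit hydrogens by atom environment:
  2 × C: 2 H each → 4
  2 × C (aromatic): 1 H each → 2
  2 × C (aromatic): no H
  1 × C: 3 H
  1 × C: 1 H
  1 × Cl: no H
  1 × N (charge +1): no H
  1 × O (aromatic): no H
  1 × O: no H
  1 × O (charge -1): no H
  Total hydrogens = 10.
Molecular formula: C8H10ClNO3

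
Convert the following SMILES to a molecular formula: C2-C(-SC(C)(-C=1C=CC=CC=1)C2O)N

C11H15NOS

Heavy atoms from the SMILES: 11 C, 1 N, 1 O, 1 S.
Implicit hydrogens by atom environment:
  5 × C (aromatic): 1 H each → 5
  2 × C: 1 H each → 2
  1 × C: 3 H
  1 × C: 2 H
  1 × C: no H
  1 × C (aromatic): no H
  1 × N: 2 H
  1 × O: 1 H
  1 × S: no H
  Total hydrogens = 15.
Molecular formula: C11H15NOS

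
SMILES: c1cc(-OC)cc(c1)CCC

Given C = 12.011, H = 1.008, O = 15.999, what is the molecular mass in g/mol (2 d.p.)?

Molecular formula: C10H14O.
M = 10×12.011 + 14×1.008 + 1×15.999 = 150.22 g/mol.

150.22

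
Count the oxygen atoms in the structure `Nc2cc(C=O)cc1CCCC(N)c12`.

The symbol for oxygen appears 1 time in the SMILES.

1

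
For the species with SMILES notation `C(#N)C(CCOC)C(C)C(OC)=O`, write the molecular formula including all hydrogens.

Heavy atoms from the SMILES: 9 C, 1 N, 3 O.
Implicit hydrogens by atom environment:
  3 × C: 3 H each → 9
  3 × O: no H
  2 × C: 2 H each → 4
  2 × C: 1 H each → 2
  2 × C: no H
  1 × N: no H
  Total hydrogens = 15.
Molecular formula: C9H15NO3

C9H15NO3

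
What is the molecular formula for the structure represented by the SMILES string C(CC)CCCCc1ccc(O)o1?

Heavy atoms from the SMILES: 11 C, 2 O.
Implicit hydrogens by atom environment:
  6 × C: 2 H each → 12
  2 × C (aromatic): 1 H each → 2
  2 × C (aromatic): no H
  1 × C: 3 H
  1 × O: 1 H
  1 × O (aromatic): no H
  Total hydrogens = 18.
Molecular formula: C11H18O2

C11H18O2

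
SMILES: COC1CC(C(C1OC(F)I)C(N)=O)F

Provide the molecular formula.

Heavy atoms from the SMILES: 8 C, 2 F, 1 I, 1 N, 3 O.
Implicit hydrogens by atom environment:
  5 × C: 1 H each → 5
  3 × O: no H
  2 × F: no H
  1 × C: 3 H
  1 × C: 2 H
  1 × C: no H
  1 × I: no H
  1 × N: 2 H
  Total hydrogens = 12.
Molecular formula: C8H12F2INO3

C8H12F2INO3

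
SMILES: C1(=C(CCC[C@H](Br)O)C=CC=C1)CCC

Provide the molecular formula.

C13H19BrO

Heavy atoms from the SMILES: 1 Br, 13 C, 1 O.
Implicit hydrogens by atom environment:
  5 × C: 2 H each → 10
  4 × C (aromatic): 1 H each → 4
  2 × C (aromatic): no H
  1 × Br: no H
  1 × C: 3 H
  1 × C: 1 H
  1 × O: 1 H
  Total hydrogens = 19.
Molecular formula: C13H19BrO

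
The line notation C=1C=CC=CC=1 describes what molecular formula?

Heavy atoms from the SMILES: 6 C.
Implicit hydrogens by atom environment:
  6 × C (aromatic): 1 H each → 6
  Total hydrogens = 6.
Molecular formula: C6H6

C6H6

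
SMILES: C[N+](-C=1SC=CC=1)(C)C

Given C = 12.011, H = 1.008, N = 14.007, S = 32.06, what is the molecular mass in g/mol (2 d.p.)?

Molecular formula: C7H12NS+.
M = 7×12.011 + 12×1.008 + 1×14.007 + 1×32.06 = 142.24 g/mol.

142.24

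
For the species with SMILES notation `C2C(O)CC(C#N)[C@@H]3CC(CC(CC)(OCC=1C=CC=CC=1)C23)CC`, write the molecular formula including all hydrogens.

Heavy atoms from the SMILES: 22 C, 1 N, 2 O.
Implicit hydrogens by atom environment:
  7 × C: 2 H each → 14
  5 × C: 1 H each → 5
  5 × C (aromatic): 1 H each → 5
  2 × C: 3 H each → 6
  2 × C: no H
  1 × C (aromatic): no H
  1 × N: no H
  1 × O: 1 H
  1 × O: no H
  Total hydrogens = 31.
Molecular formula: C22H31NO2

C22H31NO2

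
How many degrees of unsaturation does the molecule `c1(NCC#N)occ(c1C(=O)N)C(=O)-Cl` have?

Molecular formula from the SMILES: C8H6ClN3O3.
DoU = (2C + 2 + N − H − X)/2 = (2·8 + 2 + 3 − 6 − 1)/2 = 14/2 = 7.
(Structurally: 1 ring(s) + 6 π bond(s) = 7.)

7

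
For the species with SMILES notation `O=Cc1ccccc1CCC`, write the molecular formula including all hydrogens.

C10H12O

Heavy atoms from the SMILES: 10 C, 1 O.
Implicit hydrogens by atom environment:
  4 × C (aromatic): 1 H each → 4
  2 × C: 2 H each → 4
  2 × C (aromatic): no H
  1 × C: 3 H
  1 × C: 1 H
  1 × O: no H
  Total hydrogens = 12.
Molecular formula: C10H12O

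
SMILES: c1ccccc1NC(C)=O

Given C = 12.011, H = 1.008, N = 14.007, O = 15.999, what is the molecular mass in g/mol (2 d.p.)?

135.17

Molecular formula: C8H9NO.
M = 8×12.011 + 9×1.008 + 1×14.007 + 1×15.999 = 135.17 g/mol.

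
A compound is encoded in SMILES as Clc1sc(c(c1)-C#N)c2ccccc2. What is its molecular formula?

C11H6ClNS

Heavy atoms from the SMILES: 11 C, 1 Cl, 1 N, 1 S.
Implicit hydrogens by atom environment:
  6 × C (aromatic): 1 H each → 6
  4 × C (aromatic): no H
  1 × C: no H
  1 × Cl: no H
  1 × N: no H
  1 × S (aromatic): no H
  Total hydrogens = 6.
Molecular formula: C11H6ClNS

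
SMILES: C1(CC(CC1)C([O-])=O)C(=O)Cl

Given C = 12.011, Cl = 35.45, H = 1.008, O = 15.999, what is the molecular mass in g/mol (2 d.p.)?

Molecular formula: C7H8ClO3-.
M = 7×12.011 + 1×35.45 + 8×1.008 + 3×15.999 = 175.59 g/mol.

175.59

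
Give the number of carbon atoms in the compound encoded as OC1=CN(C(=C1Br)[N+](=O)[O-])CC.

The symbol for carbon appears 6 times in the SMILES.

6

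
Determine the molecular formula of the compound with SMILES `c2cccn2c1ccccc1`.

C10H9N

Heavy atoms from the SMILES: 10 C, 1 N.
Implicit hydrogens by atom environment:
  9 × C (aromatic): 1 H each → 9
  1 × C (aromatic): no H
  1 × N (aromatic): no H
  Total hydrogens = 9.
Molecular formula: C10H9N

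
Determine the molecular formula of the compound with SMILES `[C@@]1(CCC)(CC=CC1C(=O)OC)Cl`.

Heavy atoms from the SMILES: 10 C, 1 Cl, 2 O.
Implicit hydrogens by atom environment:
  3 × C: 2 H each → 6
  3 × C: 1 H each → 3
  2 × C: 3 H each → 6
  2 × C: no H
  2 × O: no H
  1 × Cl: no H
  Total hydrogens = 15.
Molecular formula: C10H15ClO2

C10H15ClO2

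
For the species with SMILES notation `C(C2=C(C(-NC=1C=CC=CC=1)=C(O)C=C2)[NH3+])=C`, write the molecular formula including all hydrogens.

C14H15N2O+

Heavy atoms from the SMILES: 14 C, 2 N, 1 O.
Implicit hydrogens by atom environment:
  7 × C (aromatic): 1 H each → 7
  5 × C (aromatic): no H
  1 × C: 2 H
  1 × C: 1 H
  1 × N (charge +1): 3 H
  1 × N: 1 H
  1 × O: 1 H
  Total hydrogens = 15.
Net charge +1.
Molecular formula: C14H15N2O+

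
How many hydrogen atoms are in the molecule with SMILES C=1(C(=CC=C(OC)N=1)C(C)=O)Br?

Hydrogens are implicit in SMILES; fill each atom to its normal valence:
  3 × C (aromatic): no H
  2 × C: 3 H each → 6
  2 × C (aromatic): 1 H each → 2
  2 × O: no H
  1 × Br: no H
  1 × C: no H
  1 × N (aromatic): no H
  Total hydrogens = 8.

8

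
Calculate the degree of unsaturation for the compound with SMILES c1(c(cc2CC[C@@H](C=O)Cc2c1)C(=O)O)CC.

7

Molecular formula from the SMILES: C14H16O3.
DoU = (2C + 2 + N − H − X)/2 = (2·14 + 2 + 0 − 16 − 0)/2 = 14/2 = 7.
(Structurally: 2 ring(s) + 5 π bond(s) = 7.)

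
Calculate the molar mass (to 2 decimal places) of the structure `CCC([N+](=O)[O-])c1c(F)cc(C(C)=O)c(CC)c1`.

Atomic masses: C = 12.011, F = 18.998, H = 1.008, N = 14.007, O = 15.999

Molecular formula: C13H16FNO3.
M = 13×12.011 + 1×18.998 + 16×1.008 + 1×14.007 + 3×15.999 = 253.27 g/mol.

253.27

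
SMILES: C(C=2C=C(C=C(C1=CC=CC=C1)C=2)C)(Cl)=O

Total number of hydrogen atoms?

Hydrogens are implicit in SMILES; fill each atom to its normal valence:
  8 × C (aromatic): 1 H each → 8
  4 × C (aromatic): no H
  1 × C: 3 H
  1 × C: no H
  1 × Cl: no H
  1 × O: no H
  Total hydrogens = 11.

11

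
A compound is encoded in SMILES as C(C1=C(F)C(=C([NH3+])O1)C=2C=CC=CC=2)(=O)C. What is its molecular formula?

C12H11FNO2+

Heavy atoms from the SMILES: 12 C, 1 F, 1 N, 2 O.
Implicit hydrogens by atom environment:
  5 × C (aromatic): 1 H each → 5
  5 × C (aromatic): no H
  1 × C: 3 H
  1 × C: no H
  1 × F: no H
  1 × N (charge +1): 3 H
  1 × O (aromatic): no H
  1 × O: no H
  Total hydrogens = 11.
Net charge +1.
Molecular formula: C12H11FNO2+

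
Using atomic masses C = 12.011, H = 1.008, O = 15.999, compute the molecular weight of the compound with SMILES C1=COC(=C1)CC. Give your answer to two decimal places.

96.13

Molecular formula: C6H8O.
M = 6×12.011 + 8×1.008 + 1×15.999 = 96.13 g/mol.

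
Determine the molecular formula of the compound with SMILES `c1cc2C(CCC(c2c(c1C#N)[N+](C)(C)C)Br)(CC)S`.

C16H22BrN2S+

Heavy atoms from the SMILES: 1 Br, 16 C, 2 N, 1 S.
Implicit hydrogens by atom environment:
  4 × C: 3 H each → 12
  4 × C (aromatic): no H
  3 × C: 2 H each → 6
  2 × C (aromatic): 1 H each → 2
  2 × C: no H
  1 × Br: no H
  1 × C: 1 H
  1 × N (charge +1): no H
  1 × N: no H
  1 × S: 1 H
  Total hydrogens = 22.
Net charge +1.
Molecular formula: C16H22BrN2S+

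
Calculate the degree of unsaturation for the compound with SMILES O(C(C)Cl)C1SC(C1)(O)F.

Molecular formula from the SMILES: C5H8ClFO2S.
DoU = (2C + 2 + N − H − X)/2 = (2·5 + 2 + 0 − 8 − 2)/2 = 2/2 = 1.
(Structurally: 1 ring(s) + 0 π bond(s) = 1.)

1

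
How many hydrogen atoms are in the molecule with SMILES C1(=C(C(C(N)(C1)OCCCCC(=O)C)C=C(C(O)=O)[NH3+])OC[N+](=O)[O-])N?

Hydrogens are implicit in SMILES; fill each atom to its normal valence:
  6 × C: 2 H each → 12
  6 × C: no H
  5 × O: no H
  2 × C: 1 H each → 2
  2 × N: 2 H each → 4
  1 × C: 3 H
  1 × N (charge +1): 3 H
  1 × N (charge +1): no H
  1 × O: 1 H
  1 × O (charge -1): no H
  Total hydrogens = 25.

25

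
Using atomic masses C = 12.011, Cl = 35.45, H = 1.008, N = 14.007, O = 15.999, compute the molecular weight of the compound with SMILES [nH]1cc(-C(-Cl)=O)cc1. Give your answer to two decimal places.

129.54

Molecular formula: C5H4ClNO.
M = 5×12.011 + 1×35.45 + 4×1.008 + 1×14.007 + 1×15.999 = 129.54 g/mol.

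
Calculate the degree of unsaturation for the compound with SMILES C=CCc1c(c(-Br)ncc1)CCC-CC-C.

5

Molecular formula from the SMILES: C14H20BrN.
DoU = (2C + 2 + N − H − X)/2 = (2·14 + 2 + 1 − 20 − 1)/2 = 10/2 = 5.
(Structurally: 1 ring(s) + 4 π bond(s) = 5.)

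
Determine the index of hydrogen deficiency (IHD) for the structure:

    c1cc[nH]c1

Molecular formula from the SMILES: C4H5N.
DoU = (2C + 2 + N − H − X)/2 = (2·4 + 2 + 1 − 5 − 0)/2 = 6/2 = 3.
(Structurally: 1 ring(s) + 2 π bond(s) = 3.)

3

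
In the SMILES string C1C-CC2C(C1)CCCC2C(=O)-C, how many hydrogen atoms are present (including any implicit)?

Hydrogens are implicit in SMILES; fill each atom to its normal valence:
  7 × C: 2 H each → 14
  3 × C: 1 H each → 3
  1 × C: 3 H
  1 × C: no H
  1 × O: no H
  Total hydrogens = 20.

20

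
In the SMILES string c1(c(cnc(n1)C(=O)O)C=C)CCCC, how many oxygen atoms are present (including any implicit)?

The symbol for oxygen appears 2 times in the SMILES.

2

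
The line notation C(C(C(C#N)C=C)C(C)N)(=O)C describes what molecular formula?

C9H14N2O

Heavy atoms from the SMILES: 9 C, 2 N, 1 O.
Implicit hydrogens by atom environment:
  4 × C: 1 H each → 4
  2 × C: 3 H each → 6
  2 × C: no H
  1 × C: 2 H
  1 × N: 2 H
  1 × N: no H
  1 × O: no H
  Total hydrogens = 14.
Molecular formula: C9H14N2O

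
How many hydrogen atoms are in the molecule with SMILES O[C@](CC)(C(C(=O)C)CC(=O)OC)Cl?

15

Hydrogens are implicit in SMILES; fill each atom to its normal valence:
  3 × C: 3 H each → 9
  3 × C: no H
  3 × O: no H
  2 × C: 2 H each → 4
  1 × C: 1 H
  1 × Cl: no H
  1 × O: 1 H
  Total hydrogens = 15.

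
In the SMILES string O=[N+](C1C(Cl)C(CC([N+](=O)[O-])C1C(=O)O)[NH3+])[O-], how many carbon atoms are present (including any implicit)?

The symbol for carbon appears 7 times in the SMILES. (Cl is a single chlorine, not C + l.)

7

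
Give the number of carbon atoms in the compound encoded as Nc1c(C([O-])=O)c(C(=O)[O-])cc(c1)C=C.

The symbol for carbon appears 10 times in the SMILES. Lowercase c denotes aromatic carbon and counts toward C.

10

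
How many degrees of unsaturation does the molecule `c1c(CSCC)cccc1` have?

4

Molecular formula from the SMILES: C9H12S.
DoU = (2C + 2 + N − H − X)/2 = (2·9 + 2 + 0 − 12 − 0)/2 = 8/2 = 4.
(Structurally: 1 ring(s) + 3 π bond(s) = 4.)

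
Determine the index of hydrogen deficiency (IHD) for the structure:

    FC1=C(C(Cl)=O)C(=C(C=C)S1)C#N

Molecular formula from the SMILES: C8H3ClFNOS.
DoU = (2C + 2 + N − H − X)/2 = (2·8 + 2 + 1 − 3 − 2)/2 = 14/2 = 7.
(Structurally: 1 ring(s) + 6 π bond(s) = 7.)

7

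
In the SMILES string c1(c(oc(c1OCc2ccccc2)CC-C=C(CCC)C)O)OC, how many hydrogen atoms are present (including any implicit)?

Hydrogens are implicit in SMILES; fill each atom to its normal valence:
  5 × C: 2 H each → 10
  5 × C (aromatic): 1 H each → 5
  5 × C (aromatic): no H
  3 × C: 3 H each → 9
  2 × O: no H
  1 × C: 1 H
  1 × C: no H
  1 × O: 1 H
  1 × O (aromatic): no H
  Total hydrogens = 26.

26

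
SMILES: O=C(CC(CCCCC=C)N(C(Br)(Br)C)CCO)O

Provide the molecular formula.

Heavy atoms from the SMILES: 2 Br, 13 C, 1 N, 3 O.
Implicit hydrogens by atom environment:
  8 × C: 2 H each → 16
  2 × Br: no H
  2 × C: 1 H each → 2
  2 × C: no H
  2 × O: 1 H each → 2
  1 × C: 3 H
  1 × N: no H
  1 × O: no H
  Total hydrogens = 23.
Molecular formula: C13H23Br2NO3

C13H23Br2NO3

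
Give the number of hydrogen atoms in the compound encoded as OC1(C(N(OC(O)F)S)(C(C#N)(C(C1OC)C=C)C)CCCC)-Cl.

24

Hydrogens are implicit in SMILES; fill each atom to its normal valence:
  4 × C: 2 H each → 8
  4 × C: 1 H each → 4
  4 × C: no H
  3 × C: 3 H each → 9
  2 × N: no H
  2 × O: 1 H each → 2
  2 × O: no H
  1 × Cl: no H
  1 × F: no H
  1 × S: 1 H
  Total hydrogens = 24.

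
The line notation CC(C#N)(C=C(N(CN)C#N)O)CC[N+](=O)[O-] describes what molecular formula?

C9H13N5O3

Heavy atoms from the SMILES: 9 C, 5 N, 3 O.
Implicit hydrogens by atom environment:
  4 × C: no H
  3 × C: 2 H each → 6
  3 × N: no H
  1 × C: 3 H
  1 × C: 1 H
  1 × N: 2 H
  1 × N (charge +1): no H
  1 × O: 1 H
  1 × O: no H
  1 × O (charge -1): no H
  Total hydrogens = 13.
Molecular formula: C9H13N5O3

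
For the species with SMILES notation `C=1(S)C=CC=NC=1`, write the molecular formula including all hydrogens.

Heavy atoms from the SMILES: 5 C, 1 N, 1 S.
Implicit hydrogens by atom environment:
  4 × C (aromatic): 1 H each → 4
  1 × C (aromatic): no H
  1 × N (aromatic): no H
  1 × S: 1 H
  Total hydrogens = 5.
Molecular formula: C5H5NS

C5H5NS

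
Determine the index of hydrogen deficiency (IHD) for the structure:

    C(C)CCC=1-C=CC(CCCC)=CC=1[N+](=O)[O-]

5

Molecular formula from the SMILES: C14H21NO2.
DoU = (2C + 2 + N − H − X)/2 = (2·14 + 2 + 1 − 21 − 0)/2 = 10/2 = 5.
(Structurally: 1 ring(s) + 4 π bond(s) = 5.)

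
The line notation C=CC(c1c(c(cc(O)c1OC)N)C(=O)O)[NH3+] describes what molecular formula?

Heavy atoms from the SMILES: 11 C, 2 N, 4 O.
Implicit hydrogens by atom environment:
  5 × C (aromatic): no H
  2 × C: 1 H each → 2
  2 × O: 1 H each → 2
  2 × O: no H
  1 × C: 3 H
  1 × C: 2 H
  1 × C (aromatic): 1 H
  1 × C: no H
  1 × N (charge +1): 3 H
  1 × N: 2 H
  Total hydrogens = 15.
Net charge +1.
Molecular formula: C11H15N2O4+

C11H15N2O4+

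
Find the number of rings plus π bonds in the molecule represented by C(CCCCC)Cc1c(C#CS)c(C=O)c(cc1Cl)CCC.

Molecular formula from the SMILES: C19H25ClOS.
DoU = (2C + 2 + N − H − X)/2 = (2·19 + 2 + 0 − 25 − 1)/2 = 14/2 = 7.
(Structurally: 1 ring(s) + 6 π bond(s) = 7.)

7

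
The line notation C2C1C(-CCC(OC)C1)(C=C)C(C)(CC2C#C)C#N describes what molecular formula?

C17H23NO

Heavy atoms from the SMILES: 17 C, 1 N, 1 O.
Implicit hydrogens by atom environment:
  6 × C: 2 H each → 12
  5 × C: 1 H each → 5
  4 × C: no H
  2 × C: 3 H each → 6
  1 × N: no H
  1 × O: no H
  Total hydrogens = 23.
Molecular formula: C17H23NO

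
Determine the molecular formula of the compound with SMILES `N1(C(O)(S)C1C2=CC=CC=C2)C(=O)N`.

Heavy atoms from the SMILES: 9 C, 2 N, 2 O, 1 S.
Implicit hydrogens by atom environment:
  5 × C (aromatic): 1 H each → 5
  2 × C: no H
  1 × C: 1 H
  1 × C (aromatic): no H
  1 × N: 2 H
  1 × N: no H
  1 × O: 1 H
  1 × O: no H
  1 × S: 1 H
  Total hydrogens = 10.
Molecular formula: C9H10N2O2S

C9H10N2O2S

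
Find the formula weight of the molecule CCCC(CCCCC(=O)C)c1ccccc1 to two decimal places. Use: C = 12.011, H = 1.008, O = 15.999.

Molecular formula: C16H24O.
M = 16×12.011 + 24×1.008 + 1×15.999 = 232.37 g/mol.

232.37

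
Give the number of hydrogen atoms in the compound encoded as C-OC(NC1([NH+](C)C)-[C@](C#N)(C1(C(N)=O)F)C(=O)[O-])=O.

13

Hydrogens are implicit in SMILES; fill each atom to its normal valence:
  7 × C: no H
  4 × O: no H
  3 × C: 3 H each → 9
  1 × F: no H
  1 × N: 2 H
  1 × N: 1 H
  1 × N (charge +1): 1 H
  1 × N: no H
  1 × O (charge -1): no H
  Total hydrogens = 13.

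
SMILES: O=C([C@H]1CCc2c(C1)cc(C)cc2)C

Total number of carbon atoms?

The symbol for carbon appears 13 times in the SMILES. Lowercase c denotes aromatic carbon and counts toward C.

13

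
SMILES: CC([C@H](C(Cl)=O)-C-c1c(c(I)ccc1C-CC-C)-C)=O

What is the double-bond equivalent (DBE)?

Molecular formula from the SMILES: C16H20ClIO2.
DoU = (2C + 2 + N − H − X)/2 = (2·16 + 2 + 0 − 20 − 2)/2 = 12/2 = 6.
(Structurally: 1 ring(s) + 5 π bond(s) = 6.)

6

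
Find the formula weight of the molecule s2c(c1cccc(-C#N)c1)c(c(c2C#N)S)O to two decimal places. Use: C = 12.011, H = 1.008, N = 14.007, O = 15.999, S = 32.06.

Molecular formula: C12H6N2OS2.
M = 12×12.011 + 6×1.008 + 2×14.007 + 1×15.999 + 2×32.06 = 258.31 g/mol.

258.31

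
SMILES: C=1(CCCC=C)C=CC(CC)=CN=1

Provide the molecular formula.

Heavy atoms from the SMILES: 12 C, 1 N.
Implicit hydrogens by atom environment:
  5 × C: 2 H each → 10
  3 × C (aromatic): 1 H each → 3
  2 × C (aromatic): no H
  1 × C: 3 H
  1 × C: 1 H
  1 × N (aromatic): no H
  Total hydrogens = 17.
Molecular formula: C12H17N

C12H17N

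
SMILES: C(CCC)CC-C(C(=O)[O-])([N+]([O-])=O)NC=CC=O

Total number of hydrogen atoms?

17

Hydrogens are implicit in SMILES; fill each atom to its normal valence:
  5 × C: 2 H each → 10
  3 × C: 1 H each → 3
  3 × O: no H
  2 × C: no H
  2 × O (charge -1): no H
  1 × C: 3 H
  1 × N: 1 H
  1 × N (charge +1): no H
  Total hydrogens = 17.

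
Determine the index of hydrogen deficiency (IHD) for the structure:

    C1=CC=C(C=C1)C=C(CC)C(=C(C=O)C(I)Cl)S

7

Molecular formula from the SMILES: C14H14ClIOS.
DoU = (2C + 2 + N − H − X)/2 = (2·14 + 2 + 0 − 14 − 2)/2 = 14/2 = 7.
(Structurally: 1 ring(s) + 6 π bond(s) = 7.)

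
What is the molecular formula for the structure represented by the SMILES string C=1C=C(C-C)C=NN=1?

Heavy atoms from the SMILES: 6 C, 2 N.
Implicit hydrogens by atom environment:
  3 × C (aromatic): 1 H each → 3
  2 × N (aromatic): no H
  1 × C: 3 H
  1 × C: 2 H
  1 × C (aromatic): no H
  Total hydrogens = 8.
Molecular formula: C6H8N2

C6H8N2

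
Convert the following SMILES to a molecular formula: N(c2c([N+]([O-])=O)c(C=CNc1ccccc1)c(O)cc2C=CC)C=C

C19H19N3O3

Heavy atoms from the SMILES: 19 C, 3 N, 3 O.
Implicit hydrogens by atom environment:
  6 × C (aromatic): 1 H each → 6
  6 × C (aromatic): no H
  5 × C: 1 H each → 5
  2 × N: 1 H each → 2
  1 × C: 3 H
  1 × C: 2 H
  1 × N (charge +1): no H
  1 × O: 1 H
  1 × O: no H
  1 × O (charge -1): no H
  Total hydrogens = 19.
Molecular formula: C19H19N3O3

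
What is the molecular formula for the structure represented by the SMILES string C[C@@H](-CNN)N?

Heavy atoms from the SMILES: 3 C, 3 N.
Implicit hydrogens by atom environment:
  2 × N: 2 H each → 4
  1 × C: 3 H
  1 × C: 2 H
  1 × C: 1 H
  1 × N: 1 H
  Total hydrogens = 11.
Molecular formula: C3H11N3

C3H11N3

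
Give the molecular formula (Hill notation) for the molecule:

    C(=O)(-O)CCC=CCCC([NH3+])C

Heavy atoms from the SMILES: 9 C, 1 N, 2 O.
Implicit hydrogens by atom environment:
  4 × C: 2 H each → 8
  3 × C: 1 H each → 3
  1 × C: 3 H
  1 × C: no H
  1 × N (charge +1): 3 H
  1 × O: 1 H
  1 × O: no H
  Total hydrogens = 18.
Net charge +1.
Molecular formula: C9H18NO2+

C9H18NO2+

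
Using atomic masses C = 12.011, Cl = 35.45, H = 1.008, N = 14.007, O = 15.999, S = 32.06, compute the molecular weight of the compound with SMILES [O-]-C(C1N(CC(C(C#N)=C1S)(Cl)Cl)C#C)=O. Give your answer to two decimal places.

Molecular formula: C9H5Cl2N2O2S-.
M = 9×12.011 + 2×35.45 + 5×1.008 + 2×14.007 + 2×15.999 + 1×32.06 = 276.11 g/mol.

276.11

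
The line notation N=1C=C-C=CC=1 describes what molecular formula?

C5H5N

Heavy atoms from the SMILES: 5 C, 1 N.
Implicit hydrogens by atom environment:
  5 × C (aromatic): 1 H each → 5
  1 × N (aromatic): no H
  Total hydrogens = 5.
Molecular formula: C5H5N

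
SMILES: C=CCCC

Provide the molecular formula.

Heavy atoms from the SMILES: 5 C.
Implicit hydrogens by atom environment:
  3 × C: 2 H each → 6
  1 × C: 3 H
  1 × C: 1 H
  Total hydrogens = 10.
Molecular formula: C5H10

C5H10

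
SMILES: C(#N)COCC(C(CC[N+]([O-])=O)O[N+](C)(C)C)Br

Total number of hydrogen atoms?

Hydrogens are implicit in SMILES; fill each atom to its normal valence:
  4 × C: 2 H each → 8
  3 × C: 3 H each → 9
  3 × O: no H
  2 × C: 1 H each → 2
  2 × N (charge +1): no H
  1 × Br: no H
  1 × C: no H
  1 × N: no H
  1 × O (charge -1): no H
  Total hydrogens = 19.

19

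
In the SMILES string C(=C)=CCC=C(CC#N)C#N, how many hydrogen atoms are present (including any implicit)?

8

Hydrogens are implicit in SMILES; fill each atom to its normal valence:
  4 × C: no H
  3 × C: 2 H each → 6
  2 × C: 1 H each → 2
  2 × N: no H
  Total hydrogens = 8.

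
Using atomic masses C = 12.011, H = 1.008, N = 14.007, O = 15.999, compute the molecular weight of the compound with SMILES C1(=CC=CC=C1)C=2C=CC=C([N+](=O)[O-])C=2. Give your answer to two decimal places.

199.21

Molecular formula: C12H9NO2.
M = 12×12.011 + 9×1.008 + 1×14.007 + 2×15.999 = 199.21 g/mol.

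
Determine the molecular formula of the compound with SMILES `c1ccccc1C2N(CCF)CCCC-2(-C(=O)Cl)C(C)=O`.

C16H19ClFNO2

Heavy atoms from the SMILES: 16 C, 1 Cl, 1 F, 1 N, 2 O.
Implicit hydrogens by atom environment:
  5 × C: 2 H each → 10
  5 × C (aromatic): 1 H each → 5
  3 × C: no H
  2 × O: no H
  1 × C: 3 H
  1 × C: 1 H
  1 × C (aromatic): no H
  1 × Cl: no H
  1 × F: no H
  1 × N: no H
  Total hydrogens = 19.
Molecular formula: C16H19ClFNO2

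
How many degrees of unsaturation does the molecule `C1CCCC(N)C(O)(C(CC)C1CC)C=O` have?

Molecular formula from the SMILES: C13H25NO2.
DoU = (2C + 2 + N − H − X)/2 = (2·13 + 2 + 1 − 25 − 0)/2 = 4/2 = 2.
(Structurally: 1 ring(s) + 1 π bond(s) = 2.)

2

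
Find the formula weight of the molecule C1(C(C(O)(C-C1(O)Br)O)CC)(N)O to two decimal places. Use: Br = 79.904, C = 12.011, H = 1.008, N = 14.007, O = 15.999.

256.10

Molecular formula: C7H14BrNO4.
M = 1×79.904 + 7×12.011 + 14×1.008 + 1×14.007 + 4×15.999 = 256.10 g/mol.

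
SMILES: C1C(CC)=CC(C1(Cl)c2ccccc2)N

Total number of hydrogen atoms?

Hydrogens are implicit in SMILES; fill each atom to its normal valence:
  5 × C (aromatic): 1 H each → 5
  2 × C: 2 H each → 4
  2 × C: 1 H each → 2
  2 × C: no H
  1 × C: 3 H
  1 × C (aromatic): no H
  1 × Cl: no H
  1 × N: 2 H
  Total hydrogens = 16.

16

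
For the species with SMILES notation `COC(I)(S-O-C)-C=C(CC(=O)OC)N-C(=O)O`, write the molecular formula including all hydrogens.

Heavy atoms from the SMILES: 9 C, 1 I, 1 N, 6 O, 1 S.
Implicit hydrogens by atom environment:
  5 × O: no H
  4 × C: no H
  3 × C: 3 H each → 9
  1 × C: 2 H
  1 × C: 1 H
  1 × I: no H
  1 × N: 1 H
  1 × O: 1 H
  1 × S: no H
  Total hydrogens = 14.
Molecular formula: C9H14INO6S

C9H14INO6S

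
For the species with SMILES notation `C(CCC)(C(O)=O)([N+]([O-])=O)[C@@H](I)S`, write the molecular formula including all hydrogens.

Heavy atoms from the SMILES: 6 C, 1 I, 1 N, 4 O, 1 S.
Implicit hydrogens by atom environment:
  2 × C: 2 H each → 4
  2 × C: no H
  2 × O: no H
  1 × C: 3 H
  1 × C: 1 H
  1 × I: no H
  1 × N (charge +1): no H
  1 × O: 1 H
  1 × O (charge -1): no H
  1 × S: 1 H
  Total hydrogens = 10.
Molecular formula: C6H10INO4S

C6H10INO4S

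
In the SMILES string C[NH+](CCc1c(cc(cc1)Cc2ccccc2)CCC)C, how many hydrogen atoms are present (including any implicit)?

Hydrogens are implicit in SMILES; fill each atom to its normal valence:
  8 × C (aromatic): 1 H each → 8
  5 × C: 2 H each → 10
  4 × C (aromatic): no H
  3 × C: 3 H each → 9
  1 × N (charge +1): 1 H
  Total hydrogens = 28.

28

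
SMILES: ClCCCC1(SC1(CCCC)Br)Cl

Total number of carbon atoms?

The symbol for carbon appears 9 times in the SMILES. (Cl is a single chlorine, not C + l.)

9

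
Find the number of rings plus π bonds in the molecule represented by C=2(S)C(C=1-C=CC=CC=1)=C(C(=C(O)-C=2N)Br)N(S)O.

Molecular formula from the SMILES: C12H11BrN2O2S2.
DoU = (2C + 2 + N − H − X)/2 = (2·12 + 2 + 2 − 11 − 1)/2 = 16/2 = 8.
(Structurally: 2 ring(s) + 6 π bond(s) = 8.)

8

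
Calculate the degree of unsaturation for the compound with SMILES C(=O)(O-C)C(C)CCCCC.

Molecular formula from the SMILES: C9H18O2.
DoU = (2C + 2 + N − H − X)/2 = (2·9 + 2 + 0 − 18 − 0)/2 = 2/2 = 1.
(Structurally: 0 ring(s) + 1 π bond(s) = 1.)

1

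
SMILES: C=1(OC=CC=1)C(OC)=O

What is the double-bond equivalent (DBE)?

Molecular formula from the SMILES: C6H6O3.
DoU = (2C + 2 + N − H − X)/2 = (2·6 + 2 + 0 − 6 − 0)/2 = 8/2 = 4.
(Structurally: 1 ring(s) + 3 π bond(s) = 4.)

4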